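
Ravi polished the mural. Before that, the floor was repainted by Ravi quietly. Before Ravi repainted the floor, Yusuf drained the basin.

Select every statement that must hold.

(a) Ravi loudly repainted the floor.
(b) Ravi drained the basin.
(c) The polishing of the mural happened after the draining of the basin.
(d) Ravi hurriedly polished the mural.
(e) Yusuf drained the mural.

(a) Not entailed — 'loudly' adds a manner not in (and inconsistent with) the original.
(b) Not entailed — the passage has Yusuf draining the basin, not Ravi.
(c) Entailed — the narrative places the draining before the polishing.
(d) Not entailed — 'hurriedly' adds information not in the original event.
(e) Not entailed — Yusuf drained the basin, not the mural; the mural belongs to the polishing event.

(c)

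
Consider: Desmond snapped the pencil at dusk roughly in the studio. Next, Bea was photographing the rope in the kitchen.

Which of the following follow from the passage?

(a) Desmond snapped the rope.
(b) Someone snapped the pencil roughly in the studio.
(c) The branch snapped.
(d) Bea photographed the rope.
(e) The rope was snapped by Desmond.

(b)

(a) Not entailed — Desmond snapped the pencil, not the rope; the rope belongs to the photographing event.
(b) Entailed — this follows by dropping conjuncts from the snapping event's description.
(c) Not entailed — the pencil is what snapped, not the branch.
(d) Not entailed — 'was photographing' is progressive on an accomplishment; it does not entail the completed 'photographed'.
(e) Not entailed — Desmond snapped the pencil, not the rope; the rope belongs to the photographing event.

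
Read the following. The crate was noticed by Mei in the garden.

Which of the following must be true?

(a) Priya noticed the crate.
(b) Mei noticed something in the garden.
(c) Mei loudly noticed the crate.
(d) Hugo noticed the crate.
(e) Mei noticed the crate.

(a) Not entailed — the passage has Mei noticing the crate, not Priya.
(b) Entailed — every conjunct here is already in the original noticing event.
(c) Not entailed — 'loudly' adds information not in the original event.
(d) Not entailed — the passage has Mei noticing the crate, not Hugo.
(e) Entailed — every conjunct here is already in the original noticing event.

(b), (e)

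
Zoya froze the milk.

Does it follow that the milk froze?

'Zoya froze the milk' is the causative; it entails the inchoative 'the milk froze'.

yes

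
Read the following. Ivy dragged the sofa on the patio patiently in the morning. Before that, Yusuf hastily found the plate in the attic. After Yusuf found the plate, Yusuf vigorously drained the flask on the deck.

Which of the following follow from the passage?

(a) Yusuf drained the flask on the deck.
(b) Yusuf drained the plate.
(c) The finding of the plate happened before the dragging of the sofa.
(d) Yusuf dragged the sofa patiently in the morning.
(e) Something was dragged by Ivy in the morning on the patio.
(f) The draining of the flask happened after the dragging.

(a), (c), (e)

(a) Entailed — this follows by dropping conjuncts from the draining event's description.
(b) Not entailed — Yusuf drained the flask, not the plate; the plate belongs to the finding event.
(c) Entailed — the narrative places the finding before the dragging.
(d) Not entailed — the passage has Ivy dragging the sofa, not Yusuf.
(e) Entailed — this follows by dropping conjuncts from the dragging event's description.
(f) Not entailed — the narrative doesn't order the dragging relative to the draining.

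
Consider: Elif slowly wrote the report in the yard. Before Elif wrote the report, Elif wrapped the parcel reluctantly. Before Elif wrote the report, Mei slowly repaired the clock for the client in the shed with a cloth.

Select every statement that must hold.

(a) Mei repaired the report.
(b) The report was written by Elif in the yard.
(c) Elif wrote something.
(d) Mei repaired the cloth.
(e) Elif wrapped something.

(a) Not entailed — Mei repaired the clock, not the report; the report belongs to the writing event.
(b) Entailed — the original entails any weakening of itself; this just drops 'slowly'.
(c) Entailed — dropping 'slowly', 'in the yard' and generalizing the patient leaves a sub-description the original still satisfies.
(d) Not entailed — the cloth is the instrument, not what was repaired.
(e) Entailed — this follows by dropping conjuncts from the wrapping event's description.

(b), (c), (e)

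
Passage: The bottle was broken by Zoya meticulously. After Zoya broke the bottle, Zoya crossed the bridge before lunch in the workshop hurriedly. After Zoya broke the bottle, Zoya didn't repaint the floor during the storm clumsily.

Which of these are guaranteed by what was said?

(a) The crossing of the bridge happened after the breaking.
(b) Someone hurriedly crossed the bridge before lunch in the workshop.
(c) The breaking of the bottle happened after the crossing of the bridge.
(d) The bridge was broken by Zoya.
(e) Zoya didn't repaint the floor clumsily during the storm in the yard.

(a) Entailed — the narrative places the breaking before the crossing.
(b) Entailed — every conjunct here is already in the original crossing event.
(c) Not entailed — the narrative places the breaking before the crossing, not after.
(d) Not entailed — Zoya broke the bottle, not the bridge; the bridge belongs to the crossing event.
(e) Entailed — under negation, adding a further restriction is entailed: if no such repainting event occurred, none occurred in the yard either.

(a), (b), (e)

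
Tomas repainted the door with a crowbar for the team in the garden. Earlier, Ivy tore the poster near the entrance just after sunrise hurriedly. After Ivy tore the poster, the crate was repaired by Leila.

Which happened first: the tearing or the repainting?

The connectives place the tearing before the repainting.

the tearing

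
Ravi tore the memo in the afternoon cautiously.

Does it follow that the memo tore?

yes

'Ravi tore the memo' is the causative; it entails the inchoative 'the memo tore'.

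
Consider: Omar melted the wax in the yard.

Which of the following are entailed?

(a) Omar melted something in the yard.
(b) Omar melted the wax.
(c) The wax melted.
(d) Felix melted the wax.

(a), (b), (c)

(a) Entailed — every conjunct here is already in the original melting event.
(b) Entailed — every conjunct here is already in the original melting event.
(c) Entailed — 'Omar melted the wax' is causative; it entails the inchoative 'the wax melted'.
(d) Not entailed — the passage has Omar melting the wax, not Felix.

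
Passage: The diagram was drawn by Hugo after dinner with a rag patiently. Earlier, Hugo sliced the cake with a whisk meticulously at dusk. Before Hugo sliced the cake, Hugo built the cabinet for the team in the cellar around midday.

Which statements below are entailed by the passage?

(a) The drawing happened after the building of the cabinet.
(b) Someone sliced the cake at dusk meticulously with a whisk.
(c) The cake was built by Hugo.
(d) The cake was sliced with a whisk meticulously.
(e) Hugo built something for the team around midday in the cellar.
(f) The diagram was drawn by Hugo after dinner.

(a) Entailed — the narrative places the building before the drawing.
(b) Entailed — this follows by dropping conjuncts from the slicing event's description.
(c) Not entailed — Hugo built the cabinet, not the cake; the cake belongs to the slicing event.
(d) Entailed — dropping 'at dusk' and generalizing the agent leaves a sub-description the original still satisfies.
(e) Entailed — generalizing the patient leaves a sub-description the original still satisfies.
(f) Entailed — dropping 'patiently', 'with a rag' leaves a sub-description the original still satisfies.

(a), (b), (d), (e), (f)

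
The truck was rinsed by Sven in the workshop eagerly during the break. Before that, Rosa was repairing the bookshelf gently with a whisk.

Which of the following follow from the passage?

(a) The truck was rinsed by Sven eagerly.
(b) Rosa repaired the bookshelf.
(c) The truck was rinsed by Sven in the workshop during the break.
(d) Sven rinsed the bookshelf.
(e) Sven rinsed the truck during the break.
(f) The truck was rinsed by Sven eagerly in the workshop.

(a) Entailed — dropping 'during the break', 'in the workshop' leaves a sub-description the original still satisfies.
(b) Not entailed — 'was repairing' is progressive on an accomplishment; it does not entail the completed 'repaired'.
(c) Entailed — the original entails any weakening of itself; this just drops 'eagerly'.
(d) Not entailed — Sven rinsed the truck, not the bookshelf; the bookshelf belongs to the repairing event.
(e) Entailed — this follows by dropping conjuncts from the rinsing event's description.
(f) Entailed — this follows by dropping conjuncts from the rinsing event's description.

(a), (c), (e), (f)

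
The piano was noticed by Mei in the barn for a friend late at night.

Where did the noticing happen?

in the barn

'in the barn' marks the location of the noticing event.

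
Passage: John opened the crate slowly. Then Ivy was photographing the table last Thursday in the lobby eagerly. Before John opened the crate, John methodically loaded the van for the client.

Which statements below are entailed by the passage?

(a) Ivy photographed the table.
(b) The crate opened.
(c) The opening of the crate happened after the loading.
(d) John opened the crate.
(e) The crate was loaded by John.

(b), (c), (d)

(a) Not entailed — 'was photographing' is progressive on an accomplishment; it does not entail the completed 'photographed'.
(b) Entailed — 'John opened the crate' is causative; it entails the inchoative 'the crate opened'.
(c) Entailed — the narrative places the loading before the opening.
(d) Entailed — this follows by dropping conjuncts from the opening event's description.
(e) Not entailed — John loaded the van, not the crate; the crate belongs to the opening event.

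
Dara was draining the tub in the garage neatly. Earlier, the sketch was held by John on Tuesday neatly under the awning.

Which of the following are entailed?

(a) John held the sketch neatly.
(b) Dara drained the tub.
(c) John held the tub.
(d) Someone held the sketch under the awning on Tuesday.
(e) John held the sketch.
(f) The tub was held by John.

(a) Entailed — every conjunct here is already in the original holding event.
(b) Not entailed — 'was draining' is progressive on an accomplishment; it does not entail the completed 'drained'.
(c) Not entailed — John held the sketch, not the tub; the tub belongs to the draining event.
(d) Entailed — every conjunct here is already in the original holding event.
(e) Entailed — every conjunct here is already in the original holding event.
(f) Not entailed — John held the sketch, not the tub; the tub belongs to the draining event.

(a), (d), (e)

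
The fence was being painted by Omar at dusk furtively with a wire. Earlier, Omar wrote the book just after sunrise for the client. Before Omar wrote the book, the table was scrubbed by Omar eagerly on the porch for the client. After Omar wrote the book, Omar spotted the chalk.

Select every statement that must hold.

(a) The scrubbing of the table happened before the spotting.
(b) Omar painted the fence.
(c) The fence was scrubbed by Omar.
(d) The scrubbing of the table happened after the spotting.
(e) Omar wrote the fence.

(a)

(a) Entailed — the narrative places the scrubbing before the spotting.
(b) Not entailed — 'was painting' is progressive on an accomplishment; it does not entail the completed 'painted'.
(c) Not entailed — Omar scrubbed the table, not the fence; the fence belongs to the painting event.
(d) Not entailed — the narrative places the scrubbing before the spotting, not after.
(e) Not entailed — Omar wrote the book, not the fence; the fence belongs to the painting event.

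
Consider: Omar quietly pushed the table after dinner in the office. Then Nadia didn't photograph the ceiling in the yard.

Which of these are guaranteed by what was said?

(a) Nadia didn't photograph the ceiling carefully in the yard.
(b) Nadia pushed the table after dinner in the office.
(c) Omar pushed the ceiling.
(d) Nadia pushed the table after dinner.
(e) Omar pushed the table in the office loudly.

(a)

(a) Entailed — under negation, adding a further restriction is entailed: if no such photographing event occurred, none occurred carefully either.
(b) Not entailed — the passage has Omar pushing the table, not Nadia.
(c) Not entailed — Omar pushed the table, not the ceiling; the ceiling belongs to the photographing event.
(d) Not entailed — the passage has Omar pushing the table, not Nadia.
(e) Not entailed — 'loudly' adds a manner not in (and inconsistent with) the original.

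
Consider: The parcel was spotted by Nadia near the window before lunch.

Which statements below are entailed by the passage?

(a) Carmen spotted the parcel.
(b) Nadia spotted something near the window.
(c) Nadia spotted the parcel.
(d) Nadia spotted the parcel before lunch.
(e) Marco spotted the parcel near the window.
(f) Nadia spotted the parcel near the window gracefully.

(b), (c), (d)

(a) Not entailed — the passage has Nadia spotting the parcel, not Carmen.
(b) Entailed — the original entails any weakening of itself; this just drops 'before lunch' and generalizes the patient.
(c) Entailed — dropping 'before lunch', 'near the window' leaves a sub-description the original still satisfies.
(d) Entailed — this follows by dropping conjuncts from the spotting event's description.
(e) Not entailed — the passage has Nadia spotting the parcel, not Marco.
(f) Not entailed — 'gracefully' adds information not in the original event.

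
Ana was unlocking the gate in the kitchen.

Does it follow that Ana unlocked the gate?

'was unlocking' is progressive; for an accomplishment like 'unlock the gate', it doesn't entail completion.

no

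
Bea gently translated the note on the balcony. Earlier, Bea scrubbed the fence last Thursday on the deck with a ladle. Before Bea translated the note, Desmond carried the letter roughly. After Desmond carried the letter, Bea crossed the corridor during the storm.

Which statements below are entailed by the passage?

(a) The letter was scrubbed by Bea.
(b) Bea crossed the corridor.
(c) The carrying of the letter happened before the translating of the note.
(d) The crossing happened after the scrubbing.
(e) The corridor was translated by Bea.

(b), (c)

(a) Not entailed — Bea scrubbed the fence, not the letter; the letter belongs to the carrying event.
(b) Entailed — this follows by dropping conjuncts from the crossing event's description.
(c) Entailed — the narrative places the carrying before the translating.
(d) Not entailed — the narrative doesn't order the scrubbing relative to the crossing.
(e) Not entailed — Bea translated the note, not the corridor; the corridor belongs to the crossing event.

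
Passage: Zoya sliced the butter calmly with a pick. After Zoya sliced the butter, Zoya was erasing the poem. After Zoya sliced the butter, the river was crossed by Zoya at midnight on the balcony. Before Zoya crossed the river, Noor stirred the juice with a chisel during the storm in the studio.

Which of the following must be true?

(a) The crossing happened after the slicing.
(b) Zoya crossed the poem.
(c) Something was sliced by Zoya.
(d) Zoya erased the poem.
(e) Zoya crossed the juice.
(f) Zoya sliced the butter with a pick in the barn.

(a) Entailed — the narrative places the slicing before the crossing.
(b) Not entailed — Zoya crossed the river, not the poem; the poem belongs to the erasing event.
(c) Entailed — the original entails any weakening of itself; this just drops 'with a pick', 'calmly' and generalizes the patient.
(d) Not entailed — 'was erasing' is progressive on an accomplishment; it does not entail the completed 'erased'.
(e) Not entailed — Zoya crossed the river, not the juice; the juice belongs to the stirring event.
(f) Not entailed — 'in the barn' adds information not in the original event.

(a), (c)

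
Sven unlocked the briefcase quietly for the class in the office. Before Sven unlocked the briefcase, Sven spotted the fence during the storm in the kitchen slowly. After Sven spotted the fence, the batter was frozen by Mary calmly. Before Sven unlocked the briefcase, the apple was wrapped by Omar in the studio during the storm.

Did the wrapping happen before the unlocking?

The narrative orders the wrapping before the unlocking.

yes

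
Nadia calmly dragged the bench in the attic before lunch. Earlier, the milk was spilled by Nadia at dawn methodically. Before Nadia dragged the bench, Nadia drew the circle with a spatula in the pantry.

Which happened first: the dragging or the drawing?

the drawing

The connectives place the drawing before the dragging.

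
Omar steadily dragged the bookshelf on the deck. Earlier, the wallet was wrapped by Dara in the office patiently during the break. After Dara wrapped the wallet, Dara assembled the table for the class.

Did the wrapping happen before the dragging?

The narrative orders the wrapping before the dragging.

yes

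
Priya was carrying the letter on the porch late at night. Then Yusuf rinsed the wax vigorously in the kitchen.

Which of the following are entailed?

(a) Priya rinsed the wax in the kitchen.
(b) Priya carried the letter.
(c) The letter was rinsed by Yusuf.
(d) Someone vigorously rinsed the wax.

(b), (d)

(a) Not entailed — the passage has Yusuf rinsing the wax, not Priya.
(b) Entailed — 'carry' is an activity; 'was carrying' entails that some carrying happened, so 'carried' holds.
(c) Not entailed — Yusuf rinsed the wax, not the letter; the letter belongs to the carrying event.
(d) Entailed — dropping 'in the kitchen' and generalizing the agent leaves a sub-description the original still satisfies.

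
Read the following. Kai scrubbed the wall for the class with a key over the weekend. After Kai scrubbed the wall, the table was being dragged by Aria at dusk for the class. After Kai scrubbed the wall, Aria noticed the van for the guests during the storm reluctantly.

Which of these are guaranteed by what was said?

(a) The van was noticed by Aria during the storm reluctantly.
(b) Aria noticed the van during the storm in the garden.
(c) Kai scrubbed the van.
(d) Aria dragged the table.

(a), (d)

(a) Entailed — every conjunct here is already in the original noticing event.
(b) Not entailed — 'in the garden' adds information not in the original event.
(c) Not entailed — Kai scrubbed the wall, not the van; the van belongs to the noticing event.
(d) Entailed — 'drag' is an activity; 'was dragging' entails that some dragging happened, so 'dragged' holds.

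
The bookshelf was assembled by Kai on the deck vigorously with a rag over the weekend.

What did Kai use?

'with a rag' marks the instrument of the assembling event.

a rag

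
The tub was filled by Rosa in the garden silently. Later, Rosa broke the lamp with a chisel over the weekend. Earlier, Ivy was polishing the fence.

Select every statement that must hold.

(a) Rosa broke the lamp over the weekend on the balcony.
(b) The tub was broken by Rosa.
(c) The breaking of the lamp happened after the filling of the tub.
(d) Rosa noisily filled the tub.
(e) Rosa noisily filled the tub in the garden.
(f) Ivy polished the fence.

(a) Not entailed — 'on the balcony' adds information not in the original event.
(b) Not entailed — Rosa broke the lamp, not the tub; the tub belongs to the filling event.
(c) Entailed — the narrative places the filling before the breaking.
(d) Not entailed — 'noisily' adds a manner not in (and inconsistent with) the original.
(e) Not entailed — 'noisily' adds a manner not in (and inconsistent with) the original.
(f) Entailed — 'polish' is an activity; 'was polishing' entails that some polishing happened, so 'polished' holds.

(c), (f)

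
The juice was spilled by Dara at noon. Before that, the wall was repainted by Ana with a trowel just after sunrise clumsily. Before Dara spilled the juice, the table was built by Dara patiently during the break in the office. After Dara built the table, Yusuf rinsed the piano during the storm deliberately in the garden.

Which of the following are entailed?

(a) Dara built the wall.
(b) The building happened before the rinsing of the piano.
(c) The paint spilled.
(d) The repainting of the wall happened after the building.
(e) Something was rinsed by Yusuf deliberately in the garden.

(b), (e)

(a) Not entailed — Dara built the table, not the wall; the wall belongs to the repainting event.
(b) Entailed — the narrative places the building before the rinsing.
(c) Not entailed — the juice is what spilled, not the paint.
(d) Not entailed — the narrative doesn't order the building relative to the repainting.
(e) Entailed — this follows by dropping conjuncts from the rinsing event's description.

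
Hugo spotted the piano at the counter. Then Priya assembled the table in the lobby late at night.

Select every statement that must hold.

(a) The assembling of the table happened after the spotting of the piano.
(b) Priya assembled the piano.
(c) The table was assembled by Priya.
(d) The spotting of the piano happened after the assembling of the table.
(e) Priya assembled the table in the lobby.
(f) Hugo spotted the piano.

(a), (c), (e), (f)

(a) Entailed — the narrative places the spotting before the assembling.
(b) Not entailed — Priya assembled the table, not the piano; the piano belongs to the spotting event.
(c) Entailed — the original entails any weakening of itself; this just drops 'late at night', 'in the lobby'.
(d) Not entailed — the narrative places the spotting before the assembling, not after.
(e) Entailed — this follows by dropping conjuncts from the assembling event's description.
(f) Entailed — the original entails any weakening of itself; this just drops 'at the counter'.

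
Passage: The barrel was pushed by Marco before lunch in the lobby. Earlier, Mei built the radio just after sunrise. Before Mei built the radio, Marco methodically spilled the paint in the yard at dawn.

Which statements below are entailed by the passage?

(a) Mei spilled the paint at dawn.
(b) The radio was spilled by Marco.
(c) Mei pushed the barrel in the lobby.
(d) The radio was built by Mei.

(a) Not entailed — the passage has Marco spilling the paint, not Mei.
(b) Not entailed — Marco spilled the paint, not the radio; the radio belongs to the building event.
(c) Not entailed — the passage has Marco pushing the barrel, not Mei.
(d) Entailed — the original entails any weakening of itself; this just drops 'just after sunrise'.

(d)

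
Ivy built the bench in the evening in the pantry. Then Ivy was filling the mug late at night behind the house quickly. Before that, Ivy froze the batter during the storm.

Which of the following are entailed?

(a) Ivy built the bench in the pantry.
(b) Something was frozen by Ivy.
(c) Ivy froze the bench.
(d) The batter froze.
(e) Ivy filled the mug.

(a) Entailed — dropping 'in the evening' leaves a sub-description the original still satisfies.
(b) Entailed — the original entails any weakening of itself; this just drops 'during the storm' and generalizes the patient.
(c) Not entailed — Ivy froze the batter, not the bench; the bench belongs to the building event.
(d) Entailed — 'Ivy froze the batter' is causative; it entails the inchoative 'the batter froze'.
(e) Not entailed — 'was filling' is progressive on an accomplishment; it does not entail the completed 'filled'.

(a), (b), (d)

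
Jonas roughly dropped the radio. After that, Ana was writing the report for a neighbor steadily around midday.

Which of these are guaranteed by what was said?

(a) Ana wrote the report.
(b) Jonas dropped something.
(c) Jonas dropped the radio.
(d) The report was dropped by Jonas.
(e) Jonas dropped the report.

(a) Not entailed — 'was writing' is progressive on an accomplishment; it does not entail the completed 'wrote'.
(b) Entailed — this follows by dropping conjuncts from the dropping event's description.
(c) Entailed — dropping 'roughly' leaves a sub-description the original still satisfies.
(d) Not entailed — Jonas dropped the radio, not the report; the report belongs to the writing event.
(e) Not entailed — Jonas dropped the radio, not the report; the report belongs to the writing event.

(b), (c)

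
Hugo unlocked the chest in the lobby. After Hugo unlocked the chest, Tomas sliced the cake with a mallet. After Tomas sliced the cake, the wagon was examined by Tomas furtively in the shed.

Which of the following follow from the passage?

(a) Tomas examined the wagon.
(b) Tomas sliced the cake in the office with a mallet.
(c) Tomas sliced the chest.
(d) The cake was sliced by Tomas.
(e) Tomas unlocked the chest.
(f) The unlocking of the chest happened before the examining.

(a), (d), (f)

(a) Entailed — dropping 'in the shed', 'furtively' leaves a sub-description the original still satisfies.
(b) Not entailed — 'in the office' adds information not in the original event.
(c) Not entailed — Tomas sliced the cake, not the chest; the chest belongs to the unlocking event.
(d) Entailed — the original entails any weakening of itself; this just drops 'with a mallet'.
(e) Not entailed — the passage has Hugo unlocking the chest, not Tomas.
(f) Entailed — the narrative places the unlocking before the examining.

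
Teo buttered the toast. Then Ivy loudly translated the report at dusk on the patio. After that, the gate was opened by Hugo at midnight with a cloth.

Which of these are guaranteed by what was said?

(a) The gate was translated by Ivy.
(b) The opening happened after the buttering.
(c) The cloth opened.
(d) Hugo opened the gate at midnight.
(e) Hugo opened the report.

(a) Not entailed — Ivy translated the report, not the gate; the gate belongs to the opening event.
(b) Entailed — the narrative places the buttering before the opening.
(c) Not entailed — the gate is what opened, not the cloth.
(d) Entailed — the original entails any weakening of itself; this just drops 'with a cloth'.
(e) Not entailed — Hugo opened the gate, not the report; the report belongs to the translating event.

(b), (d)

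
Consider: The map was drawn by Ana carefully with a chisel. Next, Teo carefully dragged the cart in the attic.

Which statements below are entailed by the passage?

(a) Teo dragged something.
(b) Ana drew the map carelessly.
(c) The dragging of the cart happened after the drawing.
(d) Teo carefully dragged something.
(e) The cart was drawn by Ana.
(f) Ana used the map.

(a), (c), (d)

(a) Entailed — every conjunct here is already in the original dragging event.
(b) Not entailed — 'carelessly' adds a manner not in (and inconsistent with) the original.
(c) Entailed — the narrative places the drawing before the dragging.
(d) Entailed — every conjunct here is already in the original dragging event.
(e) Not entailed — Ana drew the map, not the cart; the cart belongs to the dragging event.
(f) Not entailed — the map is the patient, not an instrument — Ana used a chisel.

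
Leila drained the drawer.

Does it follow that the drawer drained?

yes

'Leila drained the drawer' is the causative; it entails the inchoative 'the drawer drained'.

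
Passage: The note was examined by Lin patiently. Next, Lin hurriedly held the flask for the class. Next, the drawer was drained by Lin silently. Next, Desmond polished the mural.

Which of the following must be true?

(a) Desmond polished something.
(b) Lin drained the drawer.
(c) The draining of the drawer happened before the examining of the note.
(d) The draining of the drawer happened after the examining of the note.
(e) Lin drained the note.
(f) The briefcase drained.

(a), (b), (d)

(a) Entailed — the original entails any weakening of itself; this just generalizes the patient.
(b) Entailed — the original entails any weakening of itself; this just drops 'silently'.
(c) Not entailed — the narrative places the examining before the draining, not after.
(d) Entailed — the narrative places the examining before the draining.
(e) Not entailed — Lin drained the drawer, not the note; the note belongs to the examining event.
(f) Not entailed — the drawer is what drained, not the briefcase.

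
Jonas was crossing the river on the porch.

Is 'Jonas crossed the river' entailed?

'was crossing' is progressive; for an accomplishment like 'cross the river', it doesn't entail completion.

no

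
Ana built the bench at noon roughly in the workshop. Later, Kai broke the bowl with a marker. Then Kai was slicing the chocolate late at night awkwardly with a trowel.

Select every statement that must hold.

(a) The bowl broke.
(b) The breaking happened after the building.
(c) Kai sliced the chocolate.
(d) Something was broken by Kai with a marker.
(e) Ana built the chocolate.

(a) Entailed — 'Kai broke the bowl' is causative; it entails the inchoative 'the bowl broke'.
(b) Entailed — the narrative places the building before the breaking.
(c) Not entailed — 'was slicing' is progressive on an accomplishment; it does not entail the completed 'sliced'.
(d) Entailed — the original entails any weakening of itself; this just generalizes the patient.
(e) Not entailed — Ana built the bench, not the chocolate; the chocolate belongs to the slicing event.

(a), (b), (d)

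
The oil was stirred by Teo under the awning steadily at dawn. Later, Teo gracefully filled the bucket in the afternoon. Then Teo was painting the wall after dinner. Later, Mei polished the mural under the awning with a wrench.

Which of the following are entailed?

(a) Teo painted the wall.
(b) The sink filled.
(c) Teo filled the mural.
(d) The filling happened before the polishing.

(a) Not entailed — 'was painting' is progressive on an accomplishment; it does not entail the completed 'painted'.
(b) Not entailed — the bucket is what filled, not the sink.
(c) Not entailed — Teo filled the bucket, not the mural; the mural belongs to the polishing event.
(d) Entailed — the narrative places the filling before the polishing.

(d)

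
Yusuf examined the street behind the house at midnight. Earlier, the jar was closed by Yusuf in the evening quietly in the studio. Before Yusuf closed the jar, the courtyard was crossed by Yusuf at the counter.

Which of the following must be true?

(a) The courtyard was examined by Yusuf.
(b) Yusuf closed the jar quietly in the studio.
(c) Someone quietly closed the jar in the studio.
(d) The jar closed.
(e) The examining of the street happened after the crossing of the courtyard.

(b), (c), (d), (e)

(a) Not entailed — Yusuf examined the street, not the courtyard; the courtyard belongs to the crossing event.
(b) Entailed — dropping 'in the evening' leaves a sub-description the original still satisfies.
(c) Entailed — the original entails any weakening of itself; this just drops 'in the evening' and generalizes the agent.
(d) Entailed — 'Yusuf closed the jar' is causative; it entails the inchoative 'the jar closed'.
(e) Entailed — the narrative places the crossing before the examining.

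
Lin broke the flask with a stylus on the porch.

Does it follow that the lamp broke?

Nothing is said about any lamp; only the flask is affected.

no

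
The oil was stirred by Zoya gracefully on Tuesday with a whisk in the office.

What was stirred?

'the oil' marks the patient of the stirring event.

the oil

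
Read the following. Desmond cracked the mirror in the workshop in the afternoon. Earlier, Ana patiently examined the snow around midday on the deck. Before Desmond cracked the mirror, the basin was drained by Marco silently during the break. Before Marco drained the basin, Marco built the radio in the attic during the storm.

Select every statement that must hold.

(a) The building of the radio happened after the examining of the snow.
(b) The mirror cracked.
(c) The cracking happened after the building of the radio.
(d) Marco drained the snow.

(b), (c)

(a) Not entailed — the narrative doesn't order the examining relative to the building.
(b) Entailed — 'Desmond cracked the mirror' is causative; it entails the inchoative 'the mirror cracked'.
(c) Entailed — the narrative places the building before the cracking.
(d) Not entailed — Marco drained the basin, not the snow; the snow belongs to the examining event.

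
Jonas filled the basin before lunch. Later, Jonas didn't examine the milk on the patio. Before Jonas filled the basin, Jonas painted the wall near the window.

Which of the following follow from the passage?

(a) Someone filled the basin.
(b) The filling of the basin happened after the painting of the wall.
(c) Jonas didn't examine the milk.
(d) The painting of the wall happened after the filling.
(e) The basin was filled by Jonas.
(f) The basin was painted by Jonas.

(a) Entailed — the original entails any weakening of itself; this just drops 'before lunch' and generalizes the agent.
(b) Entailed — the narrative places the painting before the filling.
(c) Not entailed — dropping 'on the patio' under negation is not valid — the original leaves open that Jonas examined the milk some other way.
(d) Not entailed — the narrative places the painting before the filling, not after.
(e) Entailed — every conjunct here is already in the original filling event.
(f) Not entailed — Jonas painted the wall, not the basin; the basin belongs to the filling event.

(a), (b), (e)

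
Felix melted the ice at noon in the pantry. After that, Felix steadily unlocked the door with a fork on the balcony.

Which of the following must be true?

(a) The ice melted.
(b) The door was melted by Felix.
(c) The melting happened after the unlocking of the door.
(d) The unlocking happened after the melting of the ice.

(a) Entailed — 'Felix melted the ice' is causative; it entails the inchoative 'the ice melted'.
(b) Not entailed — Felix melted the ice, not the door; the door belongs to the unlocking event.
(c) Not entailed — the narrative places the melting before the unlocking, not after.
(d) Entailed — the narrative places the melting before the unlocking.

(a), (d)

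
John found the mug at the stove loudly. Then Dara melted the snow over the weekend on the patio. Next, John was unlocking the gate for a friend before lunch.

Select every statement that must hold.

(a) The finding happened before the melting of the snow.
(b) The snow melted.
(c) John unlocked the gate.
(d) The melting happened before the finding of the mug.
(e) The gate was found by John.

(a) Entailed — the narrative places the finding before the melting.
(b) Entailed — 'Dara melted the snow' is causative; it entails the inchoative 'the snow melted'.
(c) Not entailed — 'was unlocking' is progressive on an accomplishment; it does not entail the completed 'unlocked'.
(d) Not entailed — the narrative places the finding before the melting, not after.
(e) Not entailed — John found the mug, not the gate; the gate belongs to the unlocking event.

(a), (b)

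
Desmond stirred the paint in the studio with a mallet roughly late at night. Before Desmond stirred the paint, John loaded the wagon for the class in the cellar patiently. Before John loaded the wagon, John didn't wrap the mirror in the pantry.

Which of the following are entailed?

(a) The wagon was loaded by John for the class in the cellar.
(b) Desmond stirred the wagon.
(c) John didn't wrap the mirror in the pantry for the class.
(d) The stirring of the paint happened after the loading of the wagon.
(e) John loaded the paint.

(a) Entailed — the original entails any weakening of itself; this just drops 'patiently'.
(b) Not entailed — Desmond stirred the paint, not the wagon; the wagon belongs to the loading event.
(c) Entailed — under negation, adding a further restriction is entailed: if no such wrapping event occurred, none occurred for the class either.
(d) Entailed — the narrative places the loading before the stirring.
(e) Not entailed — John loaded the wagon, not the paint; the paint belongs to the stirring event.

(a), (c), (d)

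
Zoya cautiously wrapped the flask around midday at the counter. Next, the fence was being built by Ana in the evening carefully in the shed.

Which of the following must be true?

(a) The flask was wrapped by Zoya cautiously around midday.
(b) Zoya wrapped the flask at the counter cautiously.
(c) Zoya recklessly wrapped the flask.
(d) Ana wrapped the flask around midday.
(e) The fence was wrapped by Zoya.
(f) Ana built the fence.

(a), (b)

(a) Entailed — dropping 'at the counter' leaves a sub-description the original still satisfies.
(b) Entailed — this follows by dropping conjuncts from the wrapping event's description.
(c) Not entailed — 'recklessly' adds a manner not in (and inconsistent with) the original.
(d) Not entailed — the passage has Zoya wrapping the flask, not Ana.
(e) Not entailed — Zoya wrapped the flask, not the fence; the fence belongs to the building event.
(f) Not entailed — 'was building' is progressive on an accomplishment; it does not entail the completed 'built'.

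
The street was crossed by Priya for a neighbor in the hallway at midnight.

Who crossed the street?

'Priya' marks the agent of the crossing event.

Priya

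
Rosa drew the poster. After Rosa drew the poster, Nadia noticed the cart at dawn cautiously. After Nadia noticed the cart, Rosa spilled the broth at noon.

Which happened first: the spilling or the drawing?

the drawing

The connectives place the drawing before the spilling.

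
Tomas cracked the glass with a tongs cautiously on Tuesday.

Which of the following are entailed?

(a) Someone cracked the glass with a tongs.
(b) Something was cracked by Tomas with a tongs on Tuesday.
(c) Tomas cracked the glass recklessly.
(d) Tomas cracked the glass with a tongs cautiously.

(a), (b), (d)

(a) Entailed — the original entails any weakening of itself; this just drops 'cautiously', 'on Tuesday' and generalizes the agent.
(b) Entailed — this follows by dropping conjuncts from the cracking event's description.
(c) Not entailed — 'recklessly' adds a manner not in (and inconsistent with) the original.
(d) Entailed — this follows by dropping conjuncts from the cracking event's description.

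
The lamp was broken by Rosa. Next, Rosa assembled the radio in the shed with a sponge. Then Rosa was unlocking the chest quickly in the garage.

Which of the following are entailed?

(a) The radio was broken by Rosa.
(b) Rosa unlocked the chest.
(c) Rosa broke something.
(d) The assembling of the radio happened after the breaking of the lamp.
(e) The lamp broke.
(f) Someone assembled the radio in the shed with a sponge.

(a) Not entailed — Rosa broke the lamp, not the radio; the radio belongs to the assembling event.
(b) Not entailed — 'was unlocking' is progressive on an accomplishment; it does not entail the completed 'unlocked'.
(c) Entailed — the original entails any weakening of itself; this just generalizes the patient.
(d) Entailed — the narrative places the breaking before the assembling.
(e) Entailed — 'Rosa broke the lamp' is causative; it entails the inchoative 'the lamp broke'.
(f) Entailed — every conjunct here is already in the original assembling event.

(c), (d), (e), (f)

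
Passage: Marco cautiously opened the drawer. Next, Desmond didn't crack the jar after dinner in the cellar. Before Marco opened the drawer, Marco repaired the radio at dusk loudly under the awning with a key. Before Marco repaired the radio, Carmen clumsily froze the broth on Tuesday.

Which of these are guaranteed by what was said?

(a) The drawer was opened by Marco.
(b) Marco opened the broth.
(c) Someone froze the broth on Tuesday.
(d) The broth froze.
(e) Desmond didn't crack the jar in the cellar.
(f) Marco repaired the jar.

(a) Entailed — the original entails any weakening of itself; this just drops 'cautiously'.
(b) Not entailed — Marco opened the drawer, not the broth; the broth belongs to the freezing event.
(c) Entailed — the original entails any weakening of itself; this just drops 'clumsily' and generalizes the agent.
(d) Entailed — 'Carmen froze the broth' is causative; it entails the inchoative 'the broth froze'.
(e) Not entailed — dropping 'after dinner' under negation is not valid — the original leaves open that Desmond cracked the jar some other way.
(f) Not entailed — Marco repaired the radio, not the jar; the jar belongs to the cracking event.

(a), (c), (d)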